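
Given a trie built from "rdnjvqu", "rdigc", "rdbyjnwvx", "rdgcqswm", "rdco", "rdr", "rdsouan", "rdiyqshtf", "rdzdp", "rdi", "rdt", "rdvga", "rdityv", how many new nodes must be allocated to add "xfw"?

"xfw" shares no prefix with any stored word, so all 3 characters open new nodes.
3 − 0 = 3 new nodes.

3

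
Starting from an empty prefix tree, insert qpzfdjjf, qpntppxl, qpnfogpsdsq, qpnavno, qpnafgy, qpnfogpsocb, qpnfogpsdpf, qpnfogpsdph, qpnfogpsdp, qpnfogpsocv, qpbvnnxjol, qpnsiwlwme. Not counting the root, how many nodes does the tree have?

Trace insertions, counting only characters that open a new branch:
  "qpzfdjjf" → 8 new (q, p, z, f, d, j, j, f)
  "qpntppxl" → prefix "qp" already present; 6 new (n, t, p, p, x, l)
  "qpnfogpsdsq" → prefix "qpn" already present; 8 new (f, o, g, p, s, d, s, q)
  "qpnavno" → prefix "qpn" already present; 4 new (a, v, n, o)
  "qpnafgy" → prefix "qpna" already present; 3 new (f, g, y)
  "qpnfogpsocb" → prefix "qpnfogps" already present; 3 new (o, c, b)
  "qpnfogpsdpf" → prefix "qpnfogpsd" already present; 2 new (p, f)
  "qpnfogpsdph" → prefix "qpnfogpsdp" already present; 1 new (h)
  "qpnfogpsdp" → prefix "qpnfogpsdp" already present; 0 new (none)
  "qpnfogpsocv" → prefix "qpnfogpsoc" already present; 1 new (v)
  "qpbvnnxjol" → prefix "qp" already present; 8 new (b, v, n, n, x, j, o, l)
  "qpnsiwlwme" → prefix "qpn" already present; 7 new (s, i, w, l, w, m, e)
Total nodes = 8 + 6 + 8 + 4 + 3 + 3 + 2 + 1 + 0 + 1 + 8 + 7 = 51

51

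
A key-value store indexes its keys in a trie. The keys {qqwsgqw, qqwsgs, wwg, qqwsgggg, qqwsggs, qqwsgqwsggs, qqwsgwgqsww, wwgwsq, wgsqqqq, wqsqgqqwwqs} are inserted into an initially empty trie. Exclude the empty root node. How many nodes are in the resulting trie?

44

Trace insertions, counting only characters that open a new branch:
  "qqwsgqw" → 7 new (q, q, w, s, g, q, w)
  "qqwsgs" → prefix "qqwsg" already present; 1 new (s)
  "wwg" → 3 new (w, w, g)
  "qqwsgggg" → prefix "qqwsg" already present; 3 new (g, g, g)
  "qqwsggs" → prefix "qqwsgg" already present; 1 new (s)
  "qqwsgqwsggs" → prefix "qqwsgqw" already present; 4 new (s, g, g, s)
  "qqwsgwgqsww" → prefix "qqwsg" already present; 6 new (w, g, q, s, w, w)
  "wwgwsq" → prefix "wwg" already present; 3 new (w, s, q)
  "wgsqqqq" → prefix "w" already present; 6 new (g, s, q, q, q, q)
  "wqsqgqqwwqs" → prefix "w" already present; 10 new (q, s, q, g, q, q, w, w, q, s)
Total nodes = 7 + 1 + 3 + 3 + 1 + 4 + 6 + 3 + 6 + 10 = 44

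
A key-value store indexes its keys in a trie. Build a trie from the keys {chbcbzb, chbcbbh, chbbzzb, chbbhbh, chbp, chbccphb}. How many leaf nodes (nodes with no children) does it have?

A leaf is a node with no children — equivalently, the end of a word that is not a proper prefix of any other stored word.
Those words: "chbbhbh", "chbbzzb", "chbcbbh", "chbcbzb", "chbccphb", "chbp"
Leaf count: 6

6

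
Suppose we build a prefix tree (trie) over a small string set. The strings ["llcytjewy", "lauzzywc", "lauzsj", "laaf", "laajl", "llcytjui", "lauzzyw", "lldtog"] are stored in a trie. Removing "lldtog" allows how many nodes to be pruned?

After clearing the end-marker at "lldtog", prune upward until reaching a node still needed by another word.
The suffix "dtog" (4 nodes) is used only by "lldtog"; the node for "ll" still has the child "c", so pruning stops there.
Nodes removed: 4

4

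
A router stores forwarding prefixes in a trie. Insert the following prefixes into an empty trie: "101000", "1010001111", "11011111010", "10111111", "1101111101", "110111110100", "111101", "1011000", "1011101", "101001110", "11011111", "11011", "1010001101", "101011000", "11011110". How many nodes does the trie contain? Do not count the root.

For each word, the new-node count is its length minus the longest prefix already in the trie:
  "101000" → 6 new (1, 0, 1, 0, 0, 0)
  "1010001111" → prefix "101000" already present; 4 new (1, 1, 1, 1)
  "11011111010" → prefix "1" already present; 10 new (1, 0, 1, 1, 1, 1, 1, 0, 1, 0)
  "10111111" → prefix "101" already present; 5 new (1, 1, 1, 1, 1)
  "1101111101" → prefix "1101111101" already present; 0 new (none)
  "110111110100" → prefix "11011111010" already present; 1 new (0)
  "111101" → prefix "11" already present; 4 new (1, 1, 0, 1)
  "1011000" → prefix "1011" already present; 3 new (0, 0, 0)
  "1011101" → prefix "10111" already present; 2 new (0, 1)
  "101001110" → prefix "10100" already present; 4 new (1, 1, 1, 0)
  "11011111" → prefix "11011111" already present; 0 new (none)
  "11011" → prefix "11011" already present; 0 new (none)
  "1010001101" → prefix "10100011" already present; 2 new (0, 1)
  "101011000" → prefix "1010" already present; 5 new (1, 1, 0, 0, 0)
  "11011110" → prefix "1101111" already present; 1 new (0)
Total nodes = 6 + 4 + 10 + 5 + 0 + 1 + 4 + 3 + 2 + 4 + 0 + 0 + 2 + 5 + 1 = 47

47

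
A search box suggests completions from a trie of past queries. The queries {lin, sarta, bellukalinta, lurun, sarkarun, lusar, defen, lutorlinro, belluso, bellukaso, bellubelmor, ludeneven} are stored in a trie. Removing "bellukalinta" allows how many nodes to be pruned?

5

Walk "bellukalinta" from the leaf back toward the root, removing each node that no remaining word uses.
The suffix "linta" (5 nodes) is used only by "bellukalinta"; the node for "belluka" still has the child "s", so pruning stops there.
Nodes removed: 5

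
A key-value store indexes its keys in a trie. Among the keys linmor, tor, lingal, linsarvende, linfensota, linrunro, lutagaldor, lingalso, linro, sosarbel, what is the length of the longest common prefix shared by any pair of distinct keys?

The deepest shared node is where two words last agree before diverging.
"lingal" and "lingalso" agree on "lingal" (6 characters) before diverging; nothing deeper is shared.
Longest shared-prefix length: 6

6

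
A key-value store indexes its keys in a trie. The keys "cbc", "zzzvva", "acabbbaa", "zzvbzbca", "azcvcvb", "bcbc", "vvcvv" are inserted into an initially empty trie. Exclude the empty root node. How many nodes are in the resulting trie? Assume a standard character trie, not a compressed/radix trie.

38

Trie structure (* marks end of a word):
(root)
├─ a
│  ├─ c
│  │  └─ a
│  │     └─ b
│  │        └─ b
│  │           └─ b
│  │              └─ a
│  │                 └─ a *
│  └─ z
│     └─ c
│        └─ v
│           └─ c
│              └─ v
│                 └─ b *
├─ b
│  └─ c
│     └─ b
│        └─ c *
├─ c
│  └─ b
│     └─ c *
├─ v
│  └─ v
│     └─ c
│        └─ v
│           └─ v *
└─ z
   └─ z
      ├─ v
      │  └─ b
      │     └─ z
      │        └─ b
      │           └─ c
      │              └─ a *
      └─ z
         └─ v
            └─ v
               └─ a *
Counting every labelled node above: 38.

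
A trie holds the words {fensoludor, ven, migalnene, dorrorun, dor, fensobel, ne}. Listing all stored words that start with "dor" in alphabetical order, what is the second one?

DFS of the "dor" subtree visits, in order: "dor", "dorrorun"
The 2nd is dorrorun.

dorrorun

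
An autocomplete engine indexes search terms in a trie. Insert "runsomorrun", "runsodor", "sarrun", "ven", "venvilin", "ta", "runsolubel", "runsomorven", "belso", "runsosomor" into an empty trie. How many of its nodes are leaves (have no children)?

9

A leaf is a node with no children — equivalently, the end of a word that is not a proper prefix of any other stored word.
Those words: "belso", "runsodor", "runsolubel", "runsomorrun", "runsomorven", "runsosomor", "sarrun", "ta", "venvilin"
Leaf count: 9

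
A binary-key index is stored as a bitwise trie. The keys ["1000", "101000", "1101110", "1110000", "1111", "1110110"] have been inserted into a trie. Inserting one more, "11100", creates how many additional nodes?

0

"11100" is already a full path in the trie; only an end-marker is added.
No new nodes are needed: 0.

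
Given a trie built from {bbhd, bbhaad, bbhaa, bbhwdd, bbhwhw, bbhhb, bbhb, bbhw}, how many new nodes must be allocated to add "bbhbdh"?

Walking "bbhbdh" from the root, the first 4 characters ("bbhb") follow existing edges; "d" is the first miss.
New nodes needed: |"bbhbdh"| − 4 = 6 − 4 = 2.

2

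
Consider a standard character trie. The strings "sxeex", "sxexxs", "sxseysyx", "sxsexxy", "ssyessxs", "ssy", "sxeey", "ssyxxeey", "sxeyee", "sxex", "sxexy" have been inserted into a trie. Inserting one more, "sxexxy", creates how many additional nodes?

1

Walking "sxexxy" from the root, the first 5 characters ("sxexx") follow existing edges; "y" is the first miss.
Each of the 1 remaining characters creates one node.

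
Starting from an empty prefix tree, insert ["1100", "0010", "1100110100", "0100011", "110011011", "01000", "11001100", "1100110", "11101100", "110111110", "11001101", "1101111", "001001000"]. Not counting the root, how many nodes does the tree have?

Trace insertions, counting only characters that open a new branch:
  "1100" → 4 new (1, 1, 0, 0)
  "0010" → 4 new (0, 0, 1, 0)
  "1100110100" → prefix "1100" already present; 6 new (1, 1, 0, 1, 0, 0)
  "0100011" → prefix "0" already present; 6 new (1, 0, 0, 0, 1, 1)
  "110011011" → prefix "11001101" already present; 1 new (1)
  "01000" → prefix "01000" already present; 0 new (none)
  "11001100" → prefix "1100110" already present; 1 new (0)
  "1100110" → prefix "1100110" already present; 0 new (none)
  "11101100" → prefix "11" already present; 6 new (1, 0, 1, 1, 0, 0)
  "110111110" → prefix "110" already present; 6 new (1, 1, 1, 1, 1, 0)
  "11001101" → prefix "11001101" already present; 0 new (none)
  "1101111" → prefix "1101111" already present; 0 new (none)
  "001001000" → prefix "0010" already present; 5 new (0, 1, 0, 0, 0)
Total nodes = 4 + 4 + 6 + 6 + 1 + 0 + 1 + 0 + 6 + 6 + 0 + 0 + 5 = 39

39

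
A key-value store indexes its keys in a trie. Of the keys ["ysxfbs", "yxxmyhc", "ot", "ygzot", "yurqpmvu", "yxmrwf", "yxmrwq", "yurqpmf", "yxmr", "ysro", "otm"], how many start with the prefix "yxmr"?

3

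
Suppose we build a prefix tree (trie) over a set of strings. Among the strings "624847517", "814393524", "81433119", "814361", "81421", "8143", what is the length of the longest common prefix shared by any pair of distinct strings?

4

The deepest shared node is where two words last agree before diverging.
"8143" and "81433119" agree on "8143" (4 characters) before diverging; nothing deeper is shared.
Longest shared-prefix length: 4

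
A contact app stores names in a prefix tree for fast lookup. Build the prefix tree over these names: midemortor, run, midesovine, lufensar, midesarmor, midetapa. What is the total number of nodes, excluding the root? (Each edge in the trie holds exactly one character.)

Trace insertions, counting only characters that open a new branch:
  "midemortor" → 10 new (m, i, d, e, m, o, r, t, o, r)
  "run" → 3 new (r, u, n)
  "midesovine" → prefix "mide" already present; 6 new (s, o, v, i, n, e)
  "lufensar" → 8 new (l, u, f, e, n, s, a, r)
  "midesarmor" → prefix "mides" already present; 5 new (a, r, m, o, r)
  "midetapa" → prefix "mide" already present; 4 new (t, a, p, a)
Total nodes = 10 + 3 + 6 + 8 + 5 + 4 = 36

36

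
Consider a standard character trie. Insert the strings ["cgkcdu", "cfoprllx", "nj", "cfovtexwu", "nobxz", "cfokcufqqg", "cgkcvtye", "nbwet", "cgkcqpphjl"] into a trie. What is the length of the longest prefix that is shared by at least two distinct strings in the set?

4

The deepest shared node is where two words last agree before diverging.
e.g. "cgkcdu" and "cgkcqpphjl" share the prefix "cgkc" of length 4; no pair shares a longer one.
Longest shared-prefix length: 4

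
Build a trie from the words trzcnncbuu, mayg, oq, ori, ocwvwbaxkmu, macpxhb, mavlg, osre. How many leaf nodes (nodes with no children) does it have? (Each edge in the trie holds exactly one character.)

Leaves are exactly the stored words that no other stored word extends.
Those words: "macpxhb", "mavlg", "mayg", "ocwvwbaxkmu", "oq", "ori", "osre", "trzcnncbuu"
Leaf count: 8

8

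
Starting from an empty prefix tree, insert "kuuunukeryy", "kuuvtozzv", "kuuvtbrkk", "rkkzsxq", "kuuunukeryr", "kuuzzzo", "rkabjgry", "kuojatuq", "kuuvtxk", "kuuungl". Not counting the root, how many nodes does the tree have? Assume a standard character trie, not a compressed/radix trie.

For each word, the new-node count is its length minus the longest prefix already in the trie:
  "kuuunukeryy" → 11 new (k, u, u, u, n, u, k, e, r, y, y)
  "kuuvtozzv" → prefix "kuu" already present; 6 new (v, t, o, z, z, v)
  "kuuvtbrkk" → prefix "kuuvt" already present; 4 new (b, r, k, k)
  "rkkzsxq" → 7 new (r, k, k, z, s, x, q)
  "kuuunukeryr" → prefix "kuuunukery" already present; 1 new (r)
  "kuuzzzo" → prefix "kuu" already present; 4 new (z, z, z, o)
  "rkabjgry" → prefix "rk" already present; 6 new (a, b, j, g, r, y)
  "kuojatuq" → prefix "ku" already present; 6 new (o, j, a, t, u, q)
  "kuuvtxk" → prefix "kuuvt" already present; 2 new (x, k)
  "kuuungl" → prefix "kuuun" already present; 2 new (g, l)
Total nodes = 11 + 6 + 4 + 7 + 1 + 4 + 6 + 6 + 2 + 2 = 49

49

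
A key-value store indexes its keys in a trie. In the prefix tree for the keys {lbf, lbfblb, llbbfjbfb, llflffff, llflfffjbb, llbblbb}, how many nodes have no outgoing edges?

5

A leaf is a node with no children — equivalently, the end of a word that is not a proper prefix of any other stored word.
Those words: "lbfblb", "llbbfjbfb", "llbblbb", "llflffff", "llflfffjbb"
Leaf count: 5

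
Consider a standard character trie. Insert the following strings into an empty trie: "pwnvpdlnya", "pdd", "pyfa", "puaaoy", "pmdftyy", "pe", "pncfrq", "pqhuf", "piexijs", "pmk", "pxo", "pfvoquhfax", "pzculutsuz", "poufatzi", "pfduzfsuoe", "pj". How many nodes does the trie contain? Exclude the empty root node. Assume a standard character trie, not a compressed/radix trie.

79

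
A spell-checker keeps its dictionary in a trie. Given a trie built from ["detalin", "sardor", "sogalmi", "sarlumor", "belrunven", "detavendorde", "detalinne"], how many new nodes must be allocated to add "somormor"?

6

Walking "somormor" from the root, the first 2 characters ("so") follow existing edges; "m" is the first miss.
Each of the 6 remaining characters creates one node.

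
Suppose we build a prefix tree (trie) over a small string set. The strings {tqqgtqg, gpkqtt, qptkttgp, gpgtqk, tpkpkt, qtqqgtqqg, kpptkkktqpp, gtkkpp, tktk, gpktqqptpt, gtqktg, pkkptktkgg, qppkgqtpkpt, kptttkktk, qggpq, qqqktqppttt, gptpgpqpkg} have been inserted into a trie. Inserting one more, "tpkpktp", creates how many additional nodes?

1

The longest prefix of "tpkpktp" already in the trie is "tpkpkt" (length 6).
Each of the 1 remaining characters creates one node.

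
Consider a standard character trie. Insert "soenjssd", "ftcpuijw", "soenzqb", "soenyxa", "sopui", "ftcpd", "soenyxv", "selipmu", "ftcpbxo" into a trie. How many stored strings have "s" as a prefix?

Filter for entries beginning with "s":
Words under "s": selipmu, soenjssd, soenyxa, soenyxv, soenzqb, sopui
Count: 6

6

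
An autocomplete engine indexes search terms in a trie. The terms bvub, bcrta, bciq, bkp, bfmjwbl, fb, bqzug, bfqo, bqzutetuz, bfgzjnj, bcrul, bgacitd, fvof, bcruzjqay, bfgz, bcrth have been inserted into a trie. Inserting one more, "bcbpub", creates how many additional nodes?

Walking "bcbpub" from the root, the first 2 characters ("bc") follow existing edges; "b" is the first miss.
Each of the 4 remaining characters creates one node.

4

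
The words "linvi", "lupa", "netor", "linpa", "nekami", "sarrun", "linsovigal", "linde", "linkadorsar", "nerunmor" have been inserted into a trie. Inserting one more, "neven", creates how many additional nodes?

"ne" is already a path in the trie; the remaining "ven" must be added.
New nodes needed: |"neven"| − 2 = 5 − 2 = 3.

3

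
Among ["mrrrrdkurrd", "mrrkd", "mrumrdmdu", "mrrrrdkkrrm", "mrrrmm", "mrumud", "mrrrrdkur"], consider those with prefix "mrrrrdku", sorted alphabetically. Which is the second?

DFS of the "mrrrrdku" subtree visits, in order: "mrrrrdkur", "mrrrrdkurrd"
The 2nd is mrrrrdkurrd.

mrrrrdkurrd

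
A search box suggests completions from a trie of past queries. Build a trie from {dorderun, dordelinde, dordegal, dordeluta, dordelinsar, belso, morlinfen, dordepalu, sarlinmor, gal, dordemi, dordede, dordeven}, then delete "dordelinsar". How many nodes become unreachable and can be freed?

3

Walk "dordelinsar" from the leaf back toward the root, removing each node that no remaining word uses.
The suffix "sar" (3 nodes) is used only by "dordelinsar"; the node for "dordelin" still has the child "d", so pruning stops there.
Nodes removed: 3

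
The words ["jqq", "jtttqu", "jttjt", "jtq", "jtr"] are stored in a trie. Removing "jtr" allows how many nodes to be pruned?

1

Walk "jtr" from the leaf back toward the root, removing each node that no remaining word uses.
The suffix "r" (1 node) is used only by "jtr"; the node for "jt" still has the child "t", so pruning stops there.
Nodes removed: 1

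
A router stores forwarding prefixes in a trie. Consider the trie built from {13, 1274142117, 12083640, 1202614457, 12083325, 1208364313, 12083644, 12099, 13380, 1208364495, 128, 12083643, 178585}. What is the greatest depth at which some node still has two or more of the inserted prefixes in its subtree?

8

Look for the deepest trie node that still has at least two words in its subtree.
"12083643" and "1208364313" agree on "12083643" (8 characters) before diverging; nothing deeper is shared.
Longest shared-prefix length: 8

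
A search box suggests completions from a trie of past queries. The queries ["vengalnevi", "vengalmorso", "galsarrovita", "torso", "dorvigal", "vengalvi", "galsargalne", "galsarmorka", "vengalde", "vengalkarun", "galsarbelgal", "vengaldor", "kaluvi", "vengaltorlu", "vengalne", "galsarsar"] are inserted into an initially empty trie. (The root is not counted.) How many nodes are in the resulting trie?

81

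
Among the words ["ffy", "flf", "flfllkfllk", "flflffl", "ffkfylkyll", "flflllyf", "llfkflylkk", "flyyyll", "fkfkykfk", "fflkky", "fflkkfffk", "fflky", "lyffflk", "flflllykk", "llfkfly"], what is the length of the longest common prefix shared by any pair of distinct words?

7

Equivalently: take the maximum, over all pairs, of their longest common prefix length.
e.g. "flflllyf" and "flflllykk" share the prefix "flfllly" of length 7; no pair shares a longer one.
Longest shared-prefix length: 7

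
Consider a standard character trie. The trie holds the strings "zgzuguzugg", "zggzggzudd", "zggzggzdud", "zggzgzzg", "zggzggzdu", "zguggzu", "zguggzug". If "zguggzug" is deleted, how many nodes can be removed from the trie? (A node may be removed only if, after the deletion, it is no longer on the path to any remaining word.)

A node on "zguggzug"'s path can go only if nothing else ends at it or branches off below it.
The suffix "g" (1 node) is used only by "zguggzug"; "zguggzu" is itself a stored word, so pruning stops there.
Nodes removed: 1

1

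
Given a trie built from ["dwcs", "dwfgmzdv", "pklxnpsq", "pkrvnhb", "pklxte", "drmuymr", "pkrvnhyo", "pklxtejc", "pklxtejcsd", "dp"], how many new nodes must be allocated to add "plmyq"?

"p" is already a path in the trie; the remaining "lmyq" must be added.
So 5 − 1 = 4 new nodes.

4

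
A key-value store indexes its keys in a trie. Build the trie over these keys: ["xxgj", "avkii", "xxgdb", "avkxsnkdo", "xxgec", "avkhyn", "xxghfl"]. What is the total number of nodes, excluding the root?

Count nodes per top-level branch (shared prefixes stored once):
  'a'-branch (avkhyn, avkii, avkxsnkdo): 14 nodes
  'x'-branch (xxgdb, xxgec, xxghfl, xxgj): 11 nodes
Sum: 25

25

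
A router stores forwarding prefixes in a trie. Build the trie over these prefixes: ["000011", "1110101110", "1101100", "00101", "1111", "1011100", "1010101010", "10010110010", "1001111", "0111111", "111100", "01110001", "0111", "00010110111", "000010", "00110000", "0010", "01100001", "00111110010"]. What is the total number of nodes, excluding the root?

Insert word by word; a character creates a node only if that edge doesn't already exist:
  "000011" → 6 new (0, 0, 0, 0, 1, 1)
  "1110101110" → 10 new (1, 1, 1, 0, 1, 0, 1, 1, 1, 0)
  "1101100" → prefix "11" already present; 5 new (0, 1, 1, 0, 0)
  "00101" → prefix "00" already present; 3 new (1, 0, 1)
  "1111" → prefix "111" already present; 1 new (1)
  "1011100" → prefix "1" already present; 6 new (0, 1, 1, 1, 0, 0)
  "1010101010" → prefix "101" already present; 7 new (0, 1, 0, 1, 0, 1, 0)
  "10010110010" → prefix "10" already present; 9 new (0, 1, 0, 1, 1, 0, 0, 1, 0)
  "1001111" → prefix "1001" already present; 3 new (1, 1, 1)
  "0111111" → prefix "0" already present; 6 new (1, 1, 1, 1, 1, 1)
  "111100" → prefix "1111" already present; 2 new (0, 0)
  "01110001" → prefix "0111" already present; 4 new (0, 0, 0, 1)
  "0111" → prefix "0111" already present; 0 new (none)
  "00010110111" → prefix "000" already present; 8 new (1, 0, 1, 1, 0, 1, 1, 1)
  "000010" → prefix "00001" already present; 1 new (0)
  "00110000" → prefix "001" already present; 5 new (1, 0, 0, 0, 0)
  "0010" → prefix "0010" already present; 0 new (none)
  "01100001" → prefix "011" already present; 5 new (0, 0, 0, 0, 1)
  "00111110010" → prefix "0011" already present; 7 new (1, 1, 1, 0, 0, 1, 0)
Total nodes = 6 + 10 + 5 + 3 + 1 + 6 + 7 + 9 + 3 + 6 + 2 + 4 + 0 + 8 + 1 + 5 + 0 + 5 + 7 = 88

88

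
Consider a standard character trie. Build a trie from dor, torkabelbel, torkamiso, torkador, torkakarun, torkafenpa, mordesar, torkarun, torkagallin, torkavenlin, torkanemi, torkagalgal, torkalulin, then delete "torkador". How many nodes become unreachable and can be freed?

3

A node on "torkador"'s path can go only if nothing else ends at it or branches off below it.
The suffix "dor" (3 nodes) is used only by "torkador"; the node for "torka" still has the child "b", so pruning stops there.
Nodes removed: 3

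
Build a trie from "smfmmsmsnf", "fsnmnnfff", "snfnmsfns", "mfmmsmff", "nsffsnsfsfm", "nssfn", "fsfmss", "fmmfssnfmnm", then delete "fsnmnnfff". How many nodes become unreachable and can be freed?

7

Walk "fsnmnnfff" from the leaf back toward the root, removing each node that no remaining word uses.
The suffix "nmnnfff" (7 nodes) is used only by "fsnmnnfff"; the node for "fs" still has the child "f", so pruning stops there.
Nodes removed: 7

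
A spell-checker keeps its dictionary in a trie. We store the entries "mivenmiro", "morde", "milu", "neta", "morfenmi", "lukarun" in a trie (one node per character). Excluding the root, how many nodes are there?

Trace insertions, counting only characters that open a new branch:
  "mivenmiro" → 9 new (m, i, v, e, n, m, i, r, o)
  "morde" → prefix "m" already present; 4 new (o, r, d, e)
  "milu" → prefix "mi" already present; 2 new (l, u)
  "neta" → 4 new (n, e, t, a)
  "morfenmi" → prefix "mor" already present; 5 new (f, e, n, m, i)
  "lukarun" → 7 new (l, u, k, a, r, u, n)
Total nodes = 9 + 4 + 2 + 4 + 5 + 7 = 31

31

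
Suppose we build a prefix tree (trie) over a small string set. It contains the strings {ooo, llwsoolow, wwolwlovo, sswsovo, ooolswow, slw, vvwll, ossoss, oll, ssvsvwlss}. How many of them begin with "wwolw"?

1

Walk to "wwolw"; the words in its subtree are exactly those with that prefix.
Words under "wwolw": wwolwlovo
Count: 1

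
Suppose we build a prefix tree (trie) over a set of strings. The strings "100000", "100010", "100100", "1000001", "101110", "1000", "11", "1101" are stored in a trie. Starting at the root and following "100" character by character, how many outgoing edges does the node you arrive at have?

2

The children of the "100" node are the distinct next characters among strings starting with "100".
Characters that immediately follow "100" among the stored strings: {0, 1}.
That node has 2 child edges.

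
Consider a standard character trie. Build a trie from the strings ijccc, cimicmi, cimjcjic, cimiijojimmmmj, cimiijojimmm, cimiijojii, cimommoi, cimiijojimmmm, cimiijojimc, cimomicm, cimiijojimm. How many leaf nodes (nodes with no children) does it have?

8

A leaf is a node with no children — equivalently, the end of a word that is not a proper prefix of any other stored word.
Those words: "cimicmi", "cimiijojii", "cimiijojimc", "cimiijojimmmmj", "cimjcjic", "cimomicm", "cimommoi", "ijccc"
Leaf count: 8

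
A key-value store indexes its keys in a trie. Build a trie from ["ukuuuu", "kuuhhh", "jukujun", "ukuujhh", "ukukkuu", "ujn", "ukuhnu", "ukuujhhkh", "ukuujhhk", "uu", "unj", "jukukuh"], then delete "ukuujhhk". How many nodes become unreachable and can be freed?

After clearing the end-marker at "ukuujhhk", prune upward until reaching a node still needed by another word.
Every node on "ukuujhhk" is still needed (e.g. by "ukuujhhkh"), so nothing is freed.
Nodes removed: 0

0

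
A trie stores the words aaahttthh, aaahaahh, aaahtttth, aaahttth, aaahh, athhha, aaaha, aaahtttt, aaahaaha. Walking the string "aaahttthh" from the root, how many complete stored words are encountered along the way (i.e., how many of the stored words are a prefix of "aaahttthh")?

2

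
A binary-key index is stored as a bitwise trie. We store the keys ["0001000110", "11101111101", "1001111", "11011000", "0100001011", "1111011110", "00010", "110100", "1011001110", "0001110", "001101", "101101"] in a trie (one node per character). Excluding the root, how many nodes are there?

Trace insertions, counting only characters that open a new branch:
  "0001000110" → 10 new (0, 0, 0, 1, 0, 0, 0, 1, 1, 0)
  "11101111101" → 11 new (1, 1, 1, 0, 1, 1, 1, 1, 1, 0, 1)
  "1001111" → prefix "1" already present; 6 new (0, 0, 1, 1, 1, 1)
  "11011000" → prefix "11" already present; 6 new (0, 1, 1, 0, 0, 0)
  "0100001011" → prefix "0" already present; 9 new (1, 0, 0, 0, 0, 1, 0, 1, 1)
  "1111011110" → prefix "111" already present; 7 new (1, 0, 1, 1, 1, 1, 0)
  "00010" → prefix "00010" already present; 0 new (none)
  "110100" → prefix "1101" already present; 2 new (0, 0)
  "1011001110" → prefix "10" already present; 8 new (1, 1, 0, 0, 1, 1, 1, 0)
  "0001110" → prefix "0001" already present; 3 new (1, 1, 0)
  "001101" → prefix "00" already present; 4 new (1, 1, 0, 1)
  "101101" → prefix "10110" already present; 1 new (1)
Total nodes = 10 + 11 + 6 + 6 + 9 + 7 + 0 + 2 + 8 + 3 + 4 + 1 = 67

67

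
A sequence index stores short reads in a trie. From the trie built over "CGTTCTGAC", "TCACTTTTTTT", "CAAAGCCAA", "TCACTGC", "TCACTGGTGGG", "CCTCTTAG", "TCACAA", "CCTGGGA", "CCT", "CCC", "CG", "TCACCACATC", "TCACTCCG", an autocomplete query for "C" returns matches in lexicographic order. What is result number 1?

CAAAGCCAA

Filter for "C…" and sort: "CAAAGCCAA", "CCC", "CCT", "CCTCTTAG", "CCTGGGA", "CG", "CGTTCTGAC"
The 1st is CAAAGCCAA.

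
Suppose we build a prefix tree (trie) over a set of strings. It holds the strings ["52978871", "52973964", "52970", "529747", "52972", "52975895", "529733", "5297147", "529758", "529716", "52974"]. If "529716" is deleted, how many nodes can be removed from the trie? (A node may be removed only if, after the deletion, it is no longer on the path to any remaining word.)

1

Walk "529716" from the leaf back toward the root, removing each node that no remaining word uses.
The suffix "6" (1 node) is used only by "529716"; the node for "52971" still has the child "4", so pruning stops there.
Nodes removed: 1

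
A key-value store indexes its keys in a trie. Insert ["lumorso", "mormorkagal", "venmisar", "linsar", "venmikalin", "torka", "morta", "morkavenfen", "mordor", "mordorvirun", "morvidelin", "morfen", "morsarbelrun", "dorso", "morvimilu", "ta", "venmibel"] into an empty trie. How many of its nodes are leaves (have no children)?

Leaves are exactly the stored words that no other stored word extends.
Those words: "dorso", "linsar", "lumorso", "mordorvirun", "morfen", "morkavenfen", "mormorkagal", "morsarbelrun", "morta", "morvidelin", "morvimilu", "ta", "torka", "venmibel", "venmikalin", "venmisar"
Leaf count: 16

16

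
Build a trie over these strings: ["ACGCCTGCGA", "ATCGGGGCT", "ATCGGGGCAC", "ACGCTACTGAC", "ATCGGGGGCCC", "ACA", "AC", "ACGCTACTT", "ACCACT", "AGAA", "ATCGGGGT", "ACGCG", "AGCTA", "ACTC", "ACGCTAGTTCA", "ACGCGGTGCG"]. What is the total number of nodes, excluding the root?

Trace insertions, counting only characters that open a new branch:
  "ACGCCTGCGA" → 10 new (A, C, G, C, C, T, G, C, G, A)
  "ATCGGGGCT" → prefix "A" already present; 8 new (T, C, G, G, G, G, C, T)
  "ATCGGGGCAC" → prefix "ATCGGGGC" already present; 2 new (A, C)
  "ACGCTACTGAC" → prefix "ACGC" already present; 7 new (T, A, C, T, G, A, C)
  "ATCGGGGGCCC" → prefix "ATCGGGG" already present; 4 new (G, C, C, C)
  "ACA" → prefix "AC" already present; 1 new (A)
  "AC" → prefix "AC" already present; 0 new (none)
  "ACGCTACTT" → prefix "ACGCTACT" already present; 1 new (T)
  "ACCACT" → prefix "AC" already present; 4 new (C, A, C, T)
  "AGAA" → prefix "A" already present; 3 new (G, A, A)
  "ATCGGGGT" → prefix "ATCGGGG" already present; 1 new (T)
  "ACGCG" → prefix "ACGC" already present; 1 new (G)
  "AGCTA" → prefix "AG" already present; 3 new (C, T, A)
  "ACTC" → prefix "AC" already present; 2 new (T, C)
  "ACGCTAGTTCA" → prefix "ACGCTA" already present; 5 new (G, T, T, C, A)
  "ACGCGGTGCG" → prefix "ACGCG" already present; 5 new (G, T, G, C, G)
Total nodes = 10 + 8 + 2 + 7 + 4 + 1 + 0 + 1 + 4 + 3 + 1 + 1 + 3 + 2 + 5 + 5 = 57

57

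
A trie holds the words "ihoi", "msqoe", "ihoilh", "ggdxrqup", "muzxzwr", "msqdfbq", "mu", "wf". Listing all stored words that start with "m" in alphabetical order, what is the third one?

mu

Filter for "m…" and sort: "msqdfbq", "msqoe", "mu", "muzxzwr"
Position 3: mu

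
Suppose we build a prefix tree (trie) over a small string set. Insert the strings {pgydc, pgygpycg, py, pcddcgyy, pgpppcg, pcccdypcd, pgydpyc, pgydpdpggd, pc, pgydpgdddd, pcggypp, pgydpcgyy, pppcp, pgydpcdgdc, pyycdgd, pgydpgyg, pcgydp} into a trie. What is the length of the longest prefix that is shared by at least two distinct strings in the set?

The deepest shared node is where two words last agree before diverging.
e.g. "pgydpcdgdc" and "pgydpcgyy" share the prefix "pgydpc" of length 6; no pair shares a longer one.
Longest shared-prefix length: 6

6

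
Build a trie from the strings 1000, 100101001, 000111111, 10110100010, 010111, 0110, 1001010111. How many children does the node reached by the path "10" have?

2

Walk "10" from the root, arriving at one node.
Characters that immediately follow "10" among the stored strings: {0, 1}.
That node has 2 child edges.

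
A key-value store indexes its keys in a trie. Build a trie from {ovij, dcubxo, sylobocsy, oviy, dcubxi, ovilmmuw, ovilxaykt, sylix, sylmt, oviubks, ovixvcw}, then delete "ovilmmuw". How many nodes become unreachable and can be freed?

A node on "ovilmmuw"'s path can go only if nothing else ends at it or branches off below it.
The suffix "mmuw" (4 nodes) is used only by "ovilmmuw"; the node for "ovil" still has the child "x", so pruning stops there.
Nodes removed: 4

4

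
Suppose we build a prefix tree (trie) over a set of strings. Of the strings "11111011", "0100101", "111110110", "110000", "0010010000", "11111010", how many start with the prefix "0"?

2

Filter for entries beginning with "0":
Words under "0": 0010010000, 0100101
Count: 2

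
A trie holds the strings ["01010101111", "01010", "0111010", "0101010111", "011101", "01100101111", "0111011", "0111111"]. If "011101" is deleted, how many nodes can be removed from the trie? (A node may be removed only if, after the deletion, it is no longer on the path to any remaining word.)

After clearing the end-marker at "011101", prune upward until reaching a node still needed by another word.
Every node on "011101" is still needed (e.g. by "0111010"), so nothing is freed.
Nodes removed: 0

0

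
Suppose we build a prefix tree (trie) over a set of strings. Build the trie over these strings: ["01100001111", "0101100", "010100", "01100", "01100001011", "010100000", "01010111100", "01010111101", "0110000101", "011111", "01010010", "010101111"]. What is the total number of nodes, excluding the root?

Trie structure (* marks end of a word):
(root)
└─ 0
   └─ 1
      ├─ 0
      │  └─ 1
      │     ├─ 0
      │     │  ├─ 0 *
      │     │  │  ├─ 0
      │     │  │  │  └─ 0
      │     │  │  │     └─ 0 *
      │     │  │  └─ 1
      │     │  │     └─ 0 *
      │     │  └─ 1
      │     │     └─ 1
      │     │        └─ 1
      │     │           └─ 1 *
      │     │              └─ 0
      │     │                 ├─ 0 *
      │     │                 └─ 1 *
      │     └─ 1
      │        └─ 0
      │           └─ 0 *
      └─ 1
         ├─ 0
         │  └─ 0 *
         │     └─ 0
         │        └─ 0
         │           └─ 1
         │              ├─ 0
         │              │  └─ 1 *
         │              │     └─ 1 *
         │              └─ 1
         │                 └─ 1
         │                    └─ 1 *
         └─ 1
            └─ 1
               └─ 1 *
Counting every labelled node above: 36.

36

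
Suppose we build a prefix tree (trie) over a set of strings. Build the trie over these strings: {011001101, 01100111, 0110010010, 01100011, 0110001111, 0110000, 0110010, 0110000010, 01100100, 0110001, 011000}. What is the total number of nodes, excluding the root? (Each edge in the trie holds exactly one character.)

23

Trie structure (* marks end of a word):
(root)
└─ 0
   └─ 1
      └─ 1
         └─ 0
            └─ 0
               ├─ 0 *
               │  ├─ 0 *
               │  │  └─ 0
               │  │     └─ 1
               │  │        └─ 0 *
               │  └─ 1 *
               │     └─ 1 *
               │        └─ 1
               │           └─ 1 *
               └─ 1
                  ├─ 0 *
                  │  └─ 0 *
                  │     └─ 1
                  │        └─ 0 *
                  └─ 1
                     ├─ 0
                     │  └─ 1 *
                     └─ 1 *
Counting every labelled node above: 23.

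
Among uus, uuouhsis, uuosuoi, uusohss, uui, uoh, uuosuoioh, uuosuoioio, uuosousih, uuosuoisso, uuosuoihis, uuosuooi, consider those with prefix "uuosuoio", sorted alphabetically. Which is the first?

uuosuoioh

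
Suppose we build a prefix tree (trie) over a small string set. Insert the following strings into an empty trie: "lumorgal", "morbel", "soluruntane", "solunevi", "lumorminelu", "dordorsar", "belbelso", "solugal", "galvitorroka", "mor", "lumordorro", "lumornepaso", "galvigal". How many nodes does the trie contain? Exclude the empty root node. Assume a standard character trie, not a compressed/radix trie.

For each word, the new-node count is its length minus the longest prefix already in the trie:
  "lumorgal" → 8 new (l, u, m, o, r, g, a, l)
  "morbel" → 6 new (m, o, r, b, e, l)
  "soluruntane" → 11 new (s, o, l, u, r, u, n, t, a, n, e)
  "solunevi" → prefix "solu" already present; 4 new (n, e, v, i)
  "lumorminelu" → prefix "lumor" already present; 6 new (m, i, n, e, l, u)
  "dordorsar" → 9 new (d, o, r, d, o, r, s, a, r)
  "belbelso" → 8 new (b, e, l, b, e, l, s, o)
  "solugal" → prefix "solu" already present; 3 new (g, a, l)
  "galvitorroka" → 12 new (g, a, l, v, i, t, o, r, r, o, k, a)
  "mor" → prefix "mor" already present; 0 new (none)
  "lumordorro" → prefix "lumor" already present; 5 new (d, o, r, r, o)
  "lumornepaso" → prefix "lumor" already present; 6 new (n, e, p, a, s, o)
  "galvigal" → prefix "galvi" already present; 3 new (g, a, l)
Total nodes = 8 + 6 + 11 + 4 + 6 + 9 + 8 + 3 + 12 + 0 + 5 + 6 + 3 = 81

81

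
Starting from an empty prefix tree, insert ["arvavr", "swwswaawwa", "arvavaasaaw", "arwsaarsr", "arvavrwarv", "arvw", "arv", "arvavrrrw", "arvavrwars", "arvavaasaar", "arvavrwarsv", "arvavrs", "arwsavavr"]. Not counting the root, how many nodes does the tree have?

45

Trace insertions, counting only characters that open a new branch:
  "arvavr" → 6 new (a, r, v, a, v, r)
  "swwswaawwa" → 10 new (s, w, w, s, w, a, a, w, w, a)
  "arvavaasaaw" → prefix "arvav" already present; 6 new (a, a, s, a, a, w)
  "arwsaarsr" → prefix "ar" already present; 7 new (w, s, a, a, r, s, r)
  "arvavrwarv" → prefix "arvavr" already present; 4 new (w, a, r, v)
  "arvw" → prefix "arv" already present; 1 new (w)
  "arv" → prefix "arv" already present; 0 new (none)
  "arvavrrrw" → prefix "arvavr" already present; 3 new (r, r, w)
  "arvavrwars" → prefix "arvavrwar" already present; 1 new (s)
  "arvavaasaar" → prefix "arvavaasaa" already present; 1 new (r)
  "arvavrwarsv" → prefix "arvavrwars" already present; 1 new (v)
  "arvavrs" → prefix "arvavr" already present; 1 new (s)
  "arwsavavr" → prefix "arwsa" already present; 4 new (v, a, v, r)
Total nodes = 6 + 10 + 6 + 7 + 4 + 1 + 0 + 3 + 1 + 1 + 1 + 1 + 4 = 45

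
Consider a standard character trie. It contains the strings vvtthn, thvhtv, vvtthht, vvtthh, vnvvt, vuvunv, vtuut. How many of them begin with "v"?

6

Filter for entries beginning with "v":
Matches: "vnvvt", "vtuut", "vuvunv", "vvtthh", "vvtthht", "vvtthn"
Count: 6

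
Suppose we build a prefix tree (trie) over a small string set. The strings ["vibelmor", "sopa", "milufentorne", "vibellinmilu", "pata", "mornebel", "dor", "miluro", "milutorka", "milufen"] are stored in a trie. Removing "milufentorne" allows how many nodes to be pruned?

5

Walk "milufentorne" from the leaf back toward the root, removing each node that no remaining word uses.
The suffix "torne" (5 nodes) is used only by "milufentorne"; "milufen" is itself a stored word, so pruning stops there.
Nodes removed: 5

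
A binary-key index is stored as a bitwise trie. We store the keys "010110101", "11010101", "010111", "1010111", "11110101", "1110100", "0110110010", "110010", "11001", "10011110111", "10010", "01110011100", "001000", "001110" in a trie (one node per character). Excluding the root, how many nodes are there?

Count nodes per top-level branch (shared prefixes stored once):
  '0'-branch (001000, 001110, 010110101, 010111, 0110110010, 01110011100): 34 nodes
  '1'-branch (10010, 10011110111, 1010111, 11001, 110010, 11010101, 1110100, 11110101): 37 nodes
Sum: 71

71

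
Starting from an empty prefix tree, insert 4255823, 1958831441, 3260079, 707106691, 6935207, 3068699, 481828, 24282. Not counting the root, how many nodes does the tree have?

56

For each word, the new-node count is its length minus the longest prefix already in the trie:
  "4255823" → 7 new (4, 2, 5, 5, 8, 2, 3)
  "1958831441" → 10 new (1, 9, 5, 8, 8, 3, 1, 4, 4, 1)
  "3260079" → 7 new (3, 2, 6, 0, 0, 7, 9)
  "707106691" → 9 new (7, 0, 7, 1, 0, 6, 6, 9, 1)
  "6935207" → 7 new (6, 9, 3, 5, 2, 0, 7)
  "3068699" → prefix "3" already present; 6 new (0, 6, 8, 6, 9, 9)
  "481828" → prefix "4" already present; 5 new (8, 1, 8, 2, 8)
  "24282" → 5 new (2, 4, 2, 8, 2)
Total nodes = 7 + 10 + 7 + 9 + 7 + 6 + 5 + 5 = 56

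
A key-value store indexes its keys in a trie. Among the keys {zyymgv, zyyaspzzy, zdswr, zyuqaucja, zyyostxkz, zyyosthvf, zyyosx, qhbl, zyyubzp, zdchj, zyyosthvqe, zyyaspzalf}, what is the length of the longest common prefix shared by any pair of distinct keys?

8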